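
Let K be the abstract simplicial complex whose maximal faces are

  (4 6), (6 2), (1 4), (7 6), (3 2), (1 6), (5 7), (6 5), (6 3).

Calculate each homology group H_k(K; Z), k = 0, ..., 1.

H_0 = Z,  H_1 = Z^3.

We work with the vertex ordering 1 < 2 < 3 < 4 < 5 < 6 < 7. The simplices of K, each written with vertices in increasing order, are:

  0-simplices (7): [1], [2], [3], [4], [5], [6], [7]
  1-simplices (9): [1,4], [1,6], [2,3], [2,6], [3,6], [4,6], [5,6], [5,7], [6,7]

Hence C_0 ≅ Z^7, C_1 ≅ Z^9.

Boundary ∂_1: C_1 → C_0 is given by ∂[p,q] = [q] − [p].
The 7×9 boundary matrix has rank 6 and Smith normal form diag(1,1,1,1,1,1).

From H_k ≅ ker(∂_k) / im(∂_{k+1}) we obtain:

  H_0: rank C_0 − rank ∂_1 = 7 − 6 = 1, and the invariant factors of ∂_1 are all 1, so H_0 ≅ Z.
  H_1: rank ker ∂_1 − rank ∂_2 = (9 − 6) − 0 = 3, and there is no ∂_2, so H_1 ≅ Z^3.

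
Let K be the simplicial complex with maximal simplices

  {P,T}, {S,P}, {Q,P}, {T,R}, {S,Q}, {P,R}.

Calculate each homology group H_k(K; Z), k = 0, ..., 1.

H_0 = Z,  H_1 = Z^2.

We work with the vertex ordering P < Q < R < S < T. The simplices of K, each written with vertices in increasing order, are:

  0-simplices (5): P, Q, R, S, T
  1-simplices (6): PQ, PR, PS, PT, QS, RT

so the chain groups are C_0 ≅ Z^5, C_1 ≅ Z^6.

Boundary ∂_1: C_1 → C_0 sends each edge [p,q] (with p < q) to q − p. For instance
  ∂QS = S − Q.
The resulting 5×6 matrix has rank 4, and its Smith normal form has invariant factors (1,1,1,1).

Now H_k = ker ∂_k / im ∂_{k+1}, so:

  H_0: rank C_0 − rank ∂_1 = 5 − 4 = 1, and the invariant factors of ∂_1 are all 1, so H_0 ≅ Z.
  H_1: rank ker ∂_1 − rank ∂_2 = (6 − 4) − 0 = 2, and there is no ∂_2, so H_1 ≅ Z^2.

(K is a triangulation of a wedge of 2 circles.)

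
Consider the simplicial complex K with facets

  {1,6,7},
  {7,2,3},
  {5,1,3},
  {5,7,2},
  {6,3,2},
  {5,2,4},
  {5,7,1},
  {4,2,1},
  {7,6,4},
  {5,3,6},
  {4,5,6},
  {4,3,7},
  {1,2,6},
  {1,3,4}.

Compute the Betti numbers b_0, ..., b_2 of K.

K has 7 vertices, 21 edges, 14 triangles.
rank ∂_0 = 0, rank ∂_1 = 6 ⇒ b_0 = 7 − 0 − 6 = 1; all invariant factors of ∂_1 are 1 so no torsion. So H_0 ≅ Z.
rank ∂_1 = 6, rank ∂_2 = 13 ⇒ b_1 = 21 − 6 − 13 = 2; all invariant factors of ∂_2 are 1 so no torsion. So H_1 ≅ Z^2.
rank ∂_2 = 13, rank ∂_3 = 0 ⇒ b_2 = 14 − 13 − 0 = 1. So H_2 ≅ Z.

b_0 = 1, b_1 = 2, b_2 = 1.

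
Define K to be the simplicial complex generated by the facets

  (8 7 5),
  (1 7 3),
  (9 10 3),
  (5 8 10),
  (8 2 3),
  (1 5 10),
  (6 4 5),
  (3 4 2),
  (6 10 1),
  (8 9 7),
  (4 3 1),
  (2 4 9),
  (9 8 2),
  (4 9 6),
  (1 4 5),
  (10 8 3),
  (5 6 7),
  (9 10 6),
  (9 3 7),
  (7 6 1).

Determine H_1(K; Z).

We work with the vertex ordering 1 < 2 < 3 < 4 < 5 < 6 < 7 < 8 < 9 < 10. The simplices of K, each written with vertices in increasing order, are:

  0-simplices (10): [1], [2], [3], [4], [5], [6], [7], [8], [9], [10]
  1-simplices (30): (30 of them)
  2-simplices (20): (20 of them)

giving chain groups C_0 ≅ Z^10, C_1 ≅ Z^30, C_2 ≅ Z^20.

∂_1: C_1 → C_0 is given by ∂[p,q] = [q] − [p]. For instance
  ∂[5,7] = [7] − [5].
As a 10×30 matrix over Z this has rank 9, with invariant factors (1,1,1,1,1,1,1,1,1).

The boundary map ∂_2: C_2 → C_1 acts by ∂[p,q,r] = [q,r] − [p,r] + [p,q]. For instance
  ∂[4,5,6] = [5,6] − [4,6] + [4,5],
  ∂[7,8,9] = [8,9] − [7,9] + [7,8].
This gives a 30×20 integer matrix of rank 20; reducing to Smith normal form yields diagonal entries (1,1,1,1,1,1,1,1,1,1,1,1,1,1,1,1,1,1,1,2).

From H_k ≅ ker(∂_k) / im(∂_{k+1}) we obtain:

  H_1: rank ker ∂_1 − rank ∂_2 = (30 − 9) − 20 = 1, and ∂_2 has invariant factor 2 > 1, so H_1 = Z × Z/2.

(K is a triangulation of the Klein bottle.)

H_1 = Z × Z/2.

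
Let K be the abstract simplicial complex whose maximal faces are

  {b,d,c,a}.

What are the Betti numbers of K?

b_0 = 1, b_1 = 0, b_2 = 0, b_3 = 0.

Order the vertices as a < b < c < d. Listing each simplex with vertices in this order, K has dimension 3 with simplices:

  0-simplices (4): a, b, c, d
  1-simplices (6): ab, ac, ad, bc, bd, cd
  2-simplices (4): abc, abd, acd, bcd
  3-simplices (1): abcd

Hence C_0 ≅ Z^4, C_1 ≅ Z^6, C_2 ≅ Z^4, C_3 ≅ Z^1.

∂_1: C_1 → C_0 is given by ∂[p,q] = [q] − [p]. For instance
  ∂ad = d − a.
The 4×6 boundary matrix has rank 3 and Smith normal form diag(1,1,1).

Boundary ∂_2: C_2 → C_1 sends each 2-simplex [p,q,r] to [q,r] − [p,r] + [p,q]. For instance
  ∂abd = bd − ad + ab,
  ∂bcd = cd − bd + bc.
This gives a 6×4 integer matrix of rank 3; reducing to Smith normal form yields diagonal entries (1,1,1).

Boundary ∂_3: C_3 → C_2 sends each 3-simplex σ to the alternating sum Σ_i (−1)^i (σ with its i-th vertex removed). For instance
  ∂abcd = bcd − acd + abd − abc.
This gives a 4×1 integer matrix of rank 1; reducing to Smith normal form yields diagonal entries (1).

Computing H_k = (kernel of ∂_k) / (image of ∂_{k+1}):

  H_0: rank C_0 − rank ∂_1 = 4 − 3 = 1, and the invariant factors of ∂_1 are all 1, so H_0 ≅ Z.
  H_1: rank ker ∂_1 − rank ∂_2 = (6 − 3) − 3 = 0, and the invariant factors of ∂_2 are all 1, so H_1 ≅ 0.
  H_2: rank ker ∂_2 − rank ∂_3 = (4 − 3) − 1 = 0, and the invariant factors of ∂_3 are all 1, so H_2 ≅ 0.
  H_3: rank ker ∂_3 − rank ∂_4 = (1 − 1) − 0 = 0, and there is no ∂_4, so H_3 ≅ 0.

As a check, the Euler characteristic is 4 − 6 + 4 − 1 = 1, which agrees with 1 − 0 + 0 − 0 = 1.
(K is a triangulation of the 3-simplex.)

Hence the Betti numbers are b_0 = 1, b_1 = 0, b_2 = 0, b_3 = 0.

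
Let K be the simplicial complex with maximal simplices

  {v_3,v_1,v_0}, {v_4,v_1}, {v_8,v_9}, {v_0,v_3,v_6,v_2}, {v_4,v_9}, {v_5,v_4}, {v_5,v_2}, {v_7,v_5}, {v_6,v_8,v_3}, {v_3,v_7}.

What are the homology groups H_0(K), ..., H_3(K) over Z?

H_0 ≅ Z,  H_1 ≅ Z^3,  H_2 = 0,  H_3 = 0.

Fix the vertex order v_0 < v_1 < v_2 < v_3 < v_4 < v_5 < v_6 < v_7 < v_8 < v_9 and write every simplex with vertices in increasing order. Then dim K = 3 and the simplices of K are:

  0-simplices (10): [v_0], [v_1], [v_2], [v_3], [v_4], [v_5], [v_6], [v_7], [v_8], [v_9]
  1-simplices (17): (17 of them)
  2-simplices (6): [v_0,v_1,v_3], [v_0,v_2,v_3], [v_0,v_2,v_6], [v_0,v_3,v_6], [v_2,v_3,v_6], [v_3,v_6,v_8]
  3-simplices (1): [v_0,v_2,v_3,v_6]

Hence C_0 ≅ Z^10, C_1 ≅ Z^17, C_2 ≅ Z^6, C_3 ≅ Z^1.

Boundary ∂_1: C_1 → C_0 maps an edge to its endpoints' difference, ∂[p,q] = q − p. For instance
  ∂[v_1,v_3] = [v_3] − [v_1].
The 10×17 boundary matrix has rank 9 and Smith normal form diag(1,1,1,1,1,1,1,1,1).

The boundary map ∂_2: C_2 → C_1 sends each 2-simplex [p,q,r] to [q,r] − [p,r] + [p,q]. For instance
  ∂[v_2,v_3,v_6] = [v_3,v_6] − [v_2,v_6] + [v_2,v_3],
  ∂[v_3,v_6,v_8] = [v_6,v_8] − [v_3,v_8] + [v_3,v_6].
As a 17×6 matrix over Z this has rank 5, with invariant factors (1,1,1,1,1).

Boundary ∂_3: C_3 → C_2 sends each 3-simplex σ to the alternating sum Σ_i (−1)^i (σ with its i-th vertex removed). For instance
  ∂[v_0,v_2,v_3,v_6] = [v_2,v_3,v_6] − [v_0,v_3,v_6] + [v_0,v_2,v_6] − [v_0,v_2,v_3].
As a 6×1 matrix over Z this has rank 1, with invariant factors (1).

Now H_k = ker ∂_k / im ∂_{k+1}, so:

  H_0: rank C_0 − rank ∂_1 = 10 − 9 = 1, and the invariant factors of ∂_1 are all 1, so H_0 ≅ Z.
  H_1: rank ker ∂_1 − rank ∂_2 = (17 − 9) − 5 = 3, and the invariant factors of ∂_2 are all 1, so H_1 ≅ Z^3.
  H_2: rank ker ∂_2 − rank ∂_3 = (6 − 5) − 1 = 0, and the invariant factors of ∂_3 are all 1, so H_2 ≅ 0.
  H_3: rank ker ∂_3 − rank ∂_4 = (1 − 1) − 0 = 0, and there is no ∂_4, so H_3 ≅ 0.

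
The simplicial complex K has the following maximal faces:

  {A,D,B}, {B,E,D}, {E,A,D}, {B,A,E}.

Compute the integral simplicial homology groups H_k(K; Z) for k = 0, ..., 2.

We work with the vertex ordering A < B < D < E. The simplices of K, each written with vertices in increasing order, are:

  0-simplices (4): A, B, D, E
  1-simplices (6): AB, AD, AE, BD, BE, DE
  2-simplices (4): ABD, ABE, ADE, BDE

giving chain groups C_0 ≅ Z^4, C_1 ≅ Z^6, C_2 ≅ Z^4.

The boundary map ∂_1: C_1 → C_0 sends each edge [p,q] (with p < q) to q − p. For instance
  ∂BE = E − B.
This gives a 4×6 integer matrix of rank 3; reducing to Smith normal form yields diagonal entries (1,1,1).

Boundary ∂_2: C_2 → C_1 maps a triangle to the signed sum of its edges. For instance
  ∂ABE = BE − AE + AB,
  ∂ABD = BD − AD + AB.
This gives a 6×4 integer matrix of rank 3; reducing to Smith normal form yields diagonal entries (1,1,1).

Reading off H_k = ker ∂_k / im ∂_{k+1}:

  H_0: rank C_0 − rank ∂_1 = 4 − 3 = 1, and the invariant factors of ∂_1 are all 1, so H_0 = Z.
  H_1: rank ker ∂_1 − rank ∂_2 = (6 − 3) − 3 = 0, and the invariant factors of ∂_2 are all 1, so H_1 = 0.
  H_2: rank ker ∂_2 − rank ∂_3 = (4 − 3) − 0 = 1, and there is no ∂_3, so H_2 = Z.

As a check, the Euler characteristic is 4 − 6 + 4 = 2, which agrees with 1 − 0 + 1 = 2.

H_0 ≅ Z,  H_1 = 0,  H_2 ≅ Z.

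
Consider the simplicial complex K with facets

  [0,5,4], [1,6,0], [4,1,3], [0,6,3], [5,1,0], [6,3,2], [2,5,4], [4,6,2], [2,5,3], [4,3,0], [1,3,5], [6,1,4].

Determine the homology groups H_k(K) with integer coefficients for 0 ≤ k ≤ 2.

H_0 ≅ Z,  H_1 ≅ Z/2Z,  H_2 = 0.

Order the vertices as 0 < 1 < 2 < 3 < 4 < 5 < 6. Listing each simplex with vertices in this order, K has dimension 2 with simplices:

  0-simplices (7): [0], [1], [2], [3], [4], [5], [6]
  1-simplices (18): [0,1], [0,3], [0,4], [0,5], [0,6], [1,3], [1,4], [1,5], [1,6], [2,3], [2,4], [2,5], [2,6], [3,4], [3,5], [3,6], [4,5], [4,6]
  2-simplices (12): [0,1,5], [0,1,6], [0,3,4], [0,3,6], [0,4,5], [1,3,4], [1,3,5], [1,4,6], [2,3,5], [2,3,6], [2,4,5], [2,4,6]

so the chain groups are C_0 ≅ Z^7, C_1 ≅ Z^18, C_2 ≅ Z^12.

The boundary map ∂_1: C_1 → C_0 is given by ∂[p,q] = [q] − [p].
The resulting 7×18 matrix has rank 6, and its Smith normal form has invariant factors (1,1,1,1,1,1).

The boundary map ∂_2: C_2 → C_1 acts by ∂[p,q,r] = [q,r] − [p,r] + [p,q]. For instance
  ∂[2,4,5] = [4,5] − [2,5] + [2,4],
  ∂[1,3,5] = [3,5] − [1,5] + [1,3].
The resulting 18×12 matrix has rank 12, and its Smith normal form has invariant factors (1,1,1,1,1,1,1,1,1,1,1,2).

Computing H_k = (kernel of ∂_k) / (image of ∂_{k+1}):

  H_0: rank C_0 − rank ∂_1 = 7 − 6 = 1, and the invariant factors of ∂_1 are all 1, so H_0 = Z.
  H_1: rank ker ∂_1 − rank ∂_2 = (18 − 6) − 12 = 0, and ∂_2 has invariant factor 2 > 1, so H_1 = Z/2Z.
  H_2: rank ker ∂_2 − rank ∂_3 = (12 − 12) − 0 = 0, and there is no ∂_3, so H_2 = 0.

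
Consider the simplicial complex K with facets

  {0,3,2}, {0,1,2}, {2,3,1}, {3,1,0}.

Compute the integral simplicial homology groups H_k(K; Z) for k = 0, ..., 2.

H_0 = Z,  H_1 = 0,  H_2 = Z.

K has 4 vertices, 6 edges, 4 triangles.
rank ∂_0 = 0, rank ∂_1 = 3 ⇒ b_0 = 4 − 0 − 3 = 1; all invariant factors of ∂_1 are 1 so no torsion. So H_0 ≅ Z.
rank ∂_1 = 3, rank ∂_2 = 3 ⇒ b_1 = 6 − 3 − 3 = 0; all invariant factors of ∂_2 are 1 so no torsion. So H_1 ≅ 0.
rank ∂_2 = 3, rank ∂_3 = 0 ⇒ b_2 = 4 − 3 − 0 = 1. So H_2 ≅ Z.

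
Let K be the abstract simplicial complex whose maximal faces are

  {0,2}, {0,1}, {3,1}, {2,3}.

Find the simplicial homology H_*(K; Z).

We work with the vertex ordering 0 < 1 < 2 < 3. The simplices of K, each written with vertices in increasing order, are:

  0-simplices (4): [0], [1], [2], [3]
  1-simplices (4): [0,1], [0,2], [1,3], [2,3]

so the chain groups are C_0 ≅ Z^4, C_1 ≅ Z^4.

Boundary ∂_1: C_1 → C_0 is given by ∂[p,q] = [q] − [p]. For instance
  ∂[0,2] = [2] − [0].
As a 4×4 matrix over Z this has rank 3, with invariant factors (1,1,1).

Computing H_k = (kernel of ∂_k) / (image of ∂_{k+1}):

  H_0: rank C_0 − rank ∂_1 = 4 − 3 = 1, and the invariant factors of ∂_1 are all 1, so H_0 = Z.
  H_1: rank ker ∂_1 − rank ∂_2 = (4 − 3) − 0 = 1, and there is no ∂_2, so H_1 = Z.

As a check, the Euler characteristic is 4 − 4 = 0, which agrees with 1 − 1 = 0.

H_0 = Z,  H_1 = Z.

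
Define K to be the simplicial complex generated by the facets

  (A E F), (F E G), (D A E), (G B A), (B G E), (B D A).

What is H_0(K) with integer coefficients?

We work with the vertex ordering A < B < D < E < F < G. The simplices of K, each written with vertices in increasing order, are:

  0-simplices (6): A, B, D, E, F, G
  1-simplices (12): AB, AD, AE, AF, AG, BD, BE, BG, DE, EF, EG, FG
  2-simplices (6): ABD, ABG, ADE, AEF, BEG, EFG

so the chain groups are C_0 ≅ Z^6, C_1 ≅ Z^12, C_2 ≅ Z^6.

∂_1: C_1 → C_0 sends each edge [p,q] (with p < q) to q − p. For instance
  ∂BD = D − B.
The 6×12 boundary matrix has rank 5 and Smith normal form diag(1,1,1,1,1).

∂_2: C_2 → C_1 sends each 2-simplex [p,q,r] to [q,r] − [p,r] + [p,q]. For instance
  ∂AEF = EF − AF + AE,
  ∂BEG = EG − BG + BE.
This gives a 12×6 integer matrix of rank 6; reducing to Smith normal form yields diagonal entries (1,1,1,1,1,1).

Now H_k = ker ∂_k / im ∂_{k+1}, so:

  H_0: rank C_0 − rank ∂_1 = 6 − 5 = 1, and the invariant factors of ∂_1 are all 1, so H_0 ≅ Z.

H_0 ≅ Z.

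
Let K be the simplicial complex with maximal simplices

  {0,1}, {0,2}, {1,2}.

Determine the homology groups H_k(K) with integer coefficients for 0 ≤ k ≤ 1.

H_0 = Z,  H_1 = Z.

Fix the vertex order 0 < 1 < 2 and write every simplex with vertices in increasing order. Then dim K = 1 and the simplices of K are:

  0-simplices (3): [0], [1], [2]
  1-simplices (3): [0,1], [0,2], [1,2]

so the chain groups are C_0 ≅ Z^3, C_1 ≅ Z^3.

The boundary map ∂_1: C_1 → C_0 is given by ∂[p,q] = [q] − [p]. For instance
  ∂[1,2] = [2] − [1].
As a 3×3 matrix over Z this has rank 2, with invariant factors (1,1).

Reading off H_k = ker ∂_k / im ∂_{k+1}:

  H_0: rank C_0 − rank ∂_1 = 3 − 2 = 1, and the invariant factors of ∂_1 are all 1, so H_0 = Z.
  H_1: rank ker ∂_1 − rank ∂_2 = (3 − 2) − 0 = 1, and there is no ∂_2, so H_1 = Z.

As a check, the Euler characteristic is 3 − 3 = 0, which agrees with 1 − 1 = 0.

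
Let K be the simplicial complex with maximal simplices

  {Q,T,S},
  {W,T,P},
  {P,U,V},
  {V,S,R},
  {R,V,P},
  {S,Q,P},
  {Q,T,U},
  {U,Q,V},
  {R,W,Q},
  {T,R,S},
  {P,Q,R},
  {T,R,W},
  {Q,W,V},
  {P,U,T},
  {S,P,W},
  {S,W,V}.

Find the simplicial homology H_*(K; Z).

Fix the vertex order P < Q < R < S < T < U < V < W and write every simplex with vertices in increasing order. Then dim K = 2 and the simplices of K are:

  0-simplices (8): P, Q, R, S, T, U, V, W
  1-simplices (24): PQ, PR, PS, PT, PU, PV, PW, QR, QS, QT, QU, QV, QW, RS, RT, RV, RW, ST, SV, SW, TU, TW, UV, VW
  2-simplices (16): PQR, PQS, PRV, PSW, PTU, PTW, PUV, QRW, QST, QTU, QUV, QVW, RST, RSV, RTW, SVW

so the chain groups are C_0 ≅ Z^8, C_1 ≅ Z^24, C_2 ≅ Z^16.

The boundary map ∂_1: C_1 → C_0 maps an edge to its endpoints' difference, ∂[p,q] = q − p. For instance
  ∂UV = V − U.
This gives a 8×24 integer matrix of rank 7; reducing to Smith normal form yields diagonal entries (1,1,1,1,1,1,1).

The boundary map ∂_2: C_2 → C_1 acts by ∂[p,q,r] = [q,r] − [p,r] + [p,q]. For instance
  ∂QUV = UV − QV + QU,
  ∂RTW = TW − RW + RT.
The resulting 24×16 matrix has rank 15, and its Smith normal form has invariant factors (1,1,1,1,1,1,1,1,1,1,1,1,1,1,1).

From H_k ≅ ker(∂_k) / im(∂_{k+1}) we obtain:

  H_0: rank C_0 − rank ∂_1 = 8 − 7 = 1, and the invariant factors of ∂_1 are all 1, so H_0 = Z.
  H_1: rank ker ∂_1 − rank ∂_2 = (24 − 7) − 15 = 2, and the invariant factors of ∂_2 are all 1, so H_1 = Z^2.
  H_2: rank ker ∂_2 − rank ∂_3 = (16 − 15) − 0 = 1, and there is no ∂_3, so H_2 = Z.

As a check, the Euler characteristic is 8 − 24 + 16 = 0, which agrees with 1 − 2 + 1 = 0.
(K is a triangulation of the torus T^2.)

H_0 ≅ Z,  H_1 ≅ Z^2,  H_2 ≅ Z.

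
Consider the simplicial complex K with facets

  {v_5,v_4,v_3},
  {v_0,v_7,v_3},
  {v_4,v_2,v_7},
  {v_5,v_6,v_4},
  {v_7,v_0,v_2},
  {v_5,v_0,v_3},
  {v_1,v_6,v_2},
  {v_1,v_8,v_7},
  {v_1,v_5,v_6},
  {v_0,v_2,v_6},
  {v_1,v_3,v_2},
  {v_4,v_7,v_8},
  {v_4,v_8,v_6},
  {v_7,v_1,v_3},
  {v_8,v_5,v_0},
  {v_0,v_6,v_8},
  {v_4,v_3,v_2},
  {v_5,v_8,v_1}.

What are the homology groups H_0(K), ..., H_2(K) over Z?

H_0 ≅ Z,  H_1 ≅ Z × Z/2,  H_2 = 0.

Take the total order v_0 < v_1 < v_2 < v_3 < v_4 < v_5 < v_6 < v_7 < v_8 on the vertex set. Then K (dimension 2) consists of the simplices:

  0-simplices (9): [v_0], [v_1], [v_2], [v_3], [v_4], [v_5], [v_6], [v_7], [v_8]
  1-simplices (27): (27 of them)
  2-simplices (18): (18 of them)

Hence C_0 ≅ Z^9, C_1 ≅ Z^27, C_2 ≅ Z^18.

∂_1: C_1 → C_0 sends each edge [p,q] (with p < q) to q − p. For instance
  ∂[v_1,v_5] = [v_5] − [v_1].
The resulting 9×27 matrix has rank 8, and its Smith normal form has invariant factors (1,1,1,1,1,1,1,1).

The boundary map ∂_2: C_2 → C_1 maps a triangle to the signed sum of its edges. For instance
  ∂[v_0,v_6,v_8] = [v_6,v_8] − [v_0,v_8] + [v_0,v_6],
  ∂[v_0,v_3,v_5] = [v_3,v_5] − [v_0,v_5] + [v_0,v_3].
The resulting 27×18 matrix has rank 18, and its Smith normal form has invariant factors (1,1,1,1,1,1,1,1,1,1,1,1,1,1,1,1,1,2).

Now H_k = ker ∂_k / im ∂_{k+1}, so:

  H_0: rank C_0 − rank ∂_1 = 9 − 8 = 1, and the invariant factors of ∂_1 are all 1, so H_0 ≅ Z.
  H_1: rank ker ∂_1 − rank ∂_2 = (27 − 8) − 18 = 1, and ∂_2 has invariant factor 2 > 1, so H_1 ≅ Z × Z/2.
  H_2: rank ker ∂_2 − rank ∂_3 = (18 − 18) − 0 = 0, and there is no ∂_3, so H_2 ≅ 0.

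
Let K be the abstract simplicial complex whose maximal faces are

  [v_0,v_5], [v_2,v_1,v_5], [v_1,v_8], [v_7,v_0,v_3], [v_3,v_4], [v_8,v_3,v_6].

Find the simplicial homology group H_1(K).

H_1 = Z.

Take the total order v_0 < v_1 < v_2 < v_3 < v_4 < v_5 < v_6 < v_7 < v_8 on the vertex set. Then K (dimension 2) consists of the simplices:

  0-simplices (9): [v_0], [v_1], [v_2], [v_3], [v_4], [v_5], [v_6], [v_7], [v_8]
  1-simplices (12): [v_0,v_3], [v_0,v_5], [v_0,v_7], [v_1,v_2], [v_1,v_5], [v_1,v_8], [v_2,v_5], [v_3,v_4], [v_3,v_6], [v_3,v_7], [v_3,v_8], [v_6,v_8]
  2-simplices (3): [v_0,v_3,v_7], [v_1,v_2,v_5], [v_3,v_6,v_8]

Hence C_0 ≅ Z^9, C_1 ≅ Z^12, C_2 ≅ Z^3.

The boundary map ∂_1: C_1 → C_0 sends each edge [p,q] (with p < q) to q − p.
The resulting 9×12 matrix has rank 8, and its Smith normal form has invariant factors (1,1,1,1,1,1,1,1).

The boundary map ∂_2: C_2 → C_1 maps a triangle to the signed sum of its edges. For instance
  ∂[v_1,v_2,v_5] = [v_2,v_5] − [v_1,v_5] + [v_1,v_2],
  ∂[v_0,v_3,v_7] = [v_3,v_7] − [v_0,v_7] + [v_0,v_3].
The resulting 12×3 matrix has rank 3, and its Smith normal form has invariant factors (1,1,1).

From H_k ≅ ker(∂_k) / im(∂_{k+1}) we obtain:

  H_1: rank ker ∂_1 − rank ∂_2 = (12 − 8) − 3 = 1, and the invariant factors of ∂_2 are all 1, so H_1 ≅ Z.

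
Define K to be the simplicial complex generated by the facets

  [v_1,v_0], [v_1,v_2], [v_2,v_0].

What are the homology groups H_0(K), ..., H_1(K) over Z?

Take the total order v_0 < v_1 < v_2 on the vertex set. Then K (dimension 1) consists of the simplices:

  0-simplices (3): [v_0], [v_1], [v_2]
  1-simplices (3): [v_0,v_1], [v_0,v_2], [v_1,v_2]

Hence C_0 ≅ Z^3, C_1 ≅ Z^3.

∂_1: C_1 → C_0 maps an edge to its endpoints' difference, ∂[p,q] = q − p. For instance
  ∂[v_0,v_1] = [v_1] − [v_0].
As a 3×3 matrix over Z this has rank 2, with invariant factors (1,1).

Now H_k = ker ∂_k / im ∂_{k+1}, so:

  H_0: rank C_0 − rank ∂_1 = 3 − 2 = 1, and the invariant factors of ∂_1 are all 1, so H_0 = Z.
  H_1: rank ker ∂_1 − rank ∂_2 = (3 − 2) − 0 = 1, and there is no ∂_2, so H_1 = Z.

H_0 ≅ Z,  H_1 ≅ Z.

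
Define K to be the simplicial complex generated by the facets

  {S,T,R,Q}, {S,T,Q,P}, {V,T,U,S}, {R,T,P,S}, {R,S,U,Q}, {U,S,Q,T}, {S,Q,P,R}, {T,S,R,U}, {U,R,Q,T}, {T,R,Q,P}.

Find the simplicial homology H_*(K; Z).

Order the vertices as P < Q < R < S < T < U < V. Listing each simplex with vertices in this order, K has dimension 3 with simplices:

  0-simplices (7): P, Q, R, S, T, U, V
  1-simplices (17): PQ, PR, PS, PT, QR, QS, QT, QU, RS, RT, RU, ST, SU, SV, TU, TV, UV
  2-simplices (19): PQR, PQS, PQT, PRS, PRT, PST, QRS, QRT, QRU, QST, QSU, QTU, RST, RSU, RTU, STU, STV, SUV, TUV
  3-simplices (10): PQRS, PQRT, PQST, PRST, QRST, QRSU, QRTU, QSTU, RSTU, STUV

so the chain groups are C_0 ≅ Z^7, C_1 ≅ Z^17, C_2 ≅ Z^19, C_3 ≅ Z^10.

The boundary map ∂_1: C_1 → C_0 is given by ∂[p,q] = [q] − [p].
This gives a 7×17 integer matrix of rank 6; reducing to Smith normal form yields diagonal entries (1,1,1,1,1,1).

∂_2: C_2 → C_1 maps a triangle to the signed sum of its edges. For instance
  ∂STU = TU − SU + ST,
  ∂QRU = RU − QU + QR.
The 17×19 boundary matrix has rank 11 and Smith normal form diag(1,1,1,1,1,1,1,1,1,1,1).

The boundary map ∂_3: C_3 → C_2 sends each 3-simplex σ to the alternating sum Σ_i (−1)^i (σ with its i-th vertex removed). For instance
  ∂PQRS = QRS − PRS + PQS − PQR,
  ∂PRST = RST − PST + PRT − PRS.
As a 19×10 matrix over Z this has rank 8, with invariant factors (1,1,1,1,1,1,1,1).

From H_k ≅ ker(∂_k) / im(∂_{k+1}) we obtain:

  H_0: rank C_0 − rank ∂_1 = 7 − 6 = 1, and the invariant factors of ∂_1 are all 1, so H_0 = Z.
  H_1: rank ker ∂_1 − rank ∂_2 = (17 − 6) − 11 = 0, and the invariant factors of ∂_2 are all 1, so H_1 = 0.
  H_2: rank ker ∂_2 − rank ∂_3 = (19 − 11) − 8 = 0, and the invariant factors of ∂_3 are all 1, so H_2 = 0.
  H_3: rank ker ∂_3 − rank ∂_4 = (10 − 8) − 0 = 2, and there is no ∂_4, so H_3 = Z^2.

As a check, the Euler characteristic is 7 − 17 + 19 − 10 = -1, which agrees with 1 − 0 + 0 − 2 = -1.

H_0 = Z,  H_1 = 0,  H_2 = 0,  H_3 = Z^2.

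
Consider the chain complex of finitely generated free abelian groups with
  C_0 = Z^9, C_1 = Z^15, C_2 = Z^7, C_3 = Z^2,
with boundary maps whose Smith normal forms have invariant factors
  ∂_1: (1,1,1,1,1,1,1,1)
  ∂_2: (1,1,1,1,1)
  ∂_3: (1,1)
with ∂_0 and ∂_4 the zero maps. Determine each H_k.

H_0 = Z,  H_1 = Z^2,  H_2 = 0,  H_3 = 0.

H_0: b_0 = 9 − 0 − 8 = 1; torsion from ∂_1 factors > 1: none. So H_0 = Z.
H_1: b_1 = 15 − 8 − 5 = 2; torsion from ∂_2 factors > 1: none. So H_1 = Z^2.
H_2: b_2 = 7 − 5 − 2 = 0; torsion from ∂_3 factors > 1: none. So H_2 = 0.
H_3: b_3 = 2 − 2 − 0 = 0; torsion from ∂_4 factors > 1: none. So H_3 = 0.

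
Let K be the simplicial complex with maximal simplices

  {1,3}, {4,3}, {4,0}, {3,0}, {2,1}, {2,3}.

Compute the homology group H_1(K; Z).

Take the total order 0 < 1 < 2 < 3 < 4 on the vertex set. Then K (dimension 1) consists of the simplices:

  0-simplices (5): [0], [1], [2], [3], [4]
  1-simplices (6): [0,3], [0,4], [1,2], [1,3], [2,3], [3,4]

so the chain groups are C_0 ≅ Z^5, C_1 ≅ Z^6.

The boundary map ∂_1: C_1 → C_0 is given by ∂[p,q] = [q] − [p]. For instance
  ∂[2,3] = [3] − [2].
As a 5×6 matrix over Z this has rank 4, with invariant factors (1,1,1,1).

Computing H_k = (kernel of ∂_k) / (image of ∂_{k+1}):

  H_1: rank ker ∂_1 − rank ∂_2 = (6 − 4) − 0 = 2, and there is no ∂_2, so H_1 ≅ Z^2.

H_1 ≅ Z^2.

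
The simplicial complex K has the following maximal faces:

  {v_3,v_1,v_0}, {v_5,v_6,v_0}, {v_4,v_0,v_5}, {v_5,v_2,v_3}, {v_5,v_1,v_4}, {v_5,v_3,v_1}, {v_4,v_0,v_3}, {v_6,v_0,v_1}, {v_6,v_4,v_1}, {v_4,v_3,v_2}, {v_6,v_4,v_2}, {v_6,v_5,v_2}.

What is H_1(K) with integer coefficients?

H_1 = Z/2.

We work with the vertex ordering v_0 < v_1 < v_2 < v_3 < v_4 < v_5 < v_6. The simplices of K, each written with vertices in increasing order, are:

  0-simplices (7): [v_0], [v_1], [v_2], [v_3], [v_4], [v_5], [v_6]
  1-simplices (18): (18 of them)
  2-simplices (12): (12 of them)

Hence C_0 ≅ Z^7, C_1 ≅ Z^18, C_2 ≅ Z^12.

Boundary ∂_1: C_1 → C_0 sends each edge [p,q] (with p < q) to q − p.
The 7×18 boundary matrix has rank 6 and Smith normal form diag(1,1,1,1,1,1).

∂_2: C_2 → C_1 acts by ∂[p,q,r] = [q,r] − [p,r] + [p,q]. For instance
  ∂[v_2,v_5,v_6] = [v_5,v_6] − [v_2,v_6] + [v_2,v_5],
  ∂[v_2,v_3,v_4] = [v_3,v_4] − [v_2,v_4] + [v_2,v_3].
The 18×12 boundary matrix has rank 12 and Smith normal form diag(1,1,1,1,1,1,1,1,1,1,1,2).

Reading off H_k = ker ∂_k / im ∂_{k+1}:

  H_1: rank ker ∂_1 − rank ∂_2 = (18 − 6) − 12 = 0, and ∂_2 has invariant factor 2 > 1, so H_1 ≅ Z/2.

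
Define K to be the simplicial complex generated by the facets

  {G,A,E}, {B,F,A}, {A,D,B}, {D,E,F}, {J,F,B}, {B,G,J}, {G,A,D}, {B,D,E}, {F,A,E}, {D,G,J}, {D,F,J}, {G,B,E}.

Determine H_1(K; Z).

We work with the vertex ordering A < B < D < E < F < G < J. The simplices of K, each written with vertices in increasing order, are:

  0-simplices (7): A, B, D, E, F, G, J
  1-simplices (18): AB, AD, AE, AF, AG, BD, BE, BF, BG, BJ, DE, DF, DG, DJ, EF, EG, FJ, GJ
  2-simplices (12): ABD, ABF, ADG, AEF, AEG, BDE, BEG, BFJ, BGJ, DEF, DFJ, DGJ

giving chain groups C_0 ≅ Z^7, C_1 ≅ Z^18, C_2 ≅ Z^12.

∂_1: C_1 → C_0 maps an edge to its endpoints' difference, ∂[p,q] = q − p.
As a 7×18 matrix over Z this has rank 6, with invariant factors (1,1,1,1,1,1).

Boundary ∂_2: C_2 → C_1 acts by ∂[p,q,r] = [q,r] − [p,r] + [p,q]. For instance
  ∂BGJ = GJ − BJ + BG,
  ∂ABF = BF − AF + AB.
The resulting 18×12 matrix has rank 12, and its Smith normal form has invariant factors (1,1,1,1,1,1,1,1,1,1,1,2).

Now H_k = ker ∂_k / im ∂_{k+1}, so:

  H_1: rank ker ∂_1 − rank ∂_2 = (18 − 6) − 12 = 0, and ∂_2 has invariant factor 2 > 1, so H_1 ≅ Z/2.

(K is a triangulation of the real projective plane RP^2.)

H_1 = Z/2.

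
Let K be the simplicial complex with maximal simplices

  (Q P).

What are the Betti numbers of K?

b_0 = 1, b_1 = 0.

Fix the vertex order P < Q and write every simplex with vertices in increasing order. Then dim K = 1 and the simplices of K are:

  0-simplices (2): P, Q
  1-simplices (1): PQ

giving chain groups C_0 ≅ Z^2, C_1 ≅ Z^1.

∂_1: C_1 → C_0 is given by ∂[p,q] = [q] − [p]. For instance
  ∂PQ = Q − P.
The resulting 2×1 matrix has rank 1, and its Smith normal form has invariant factors (1).

Computing H_k = (kernel of ∂_k) / (image of ∂_{k+1}):

  H_0: rank C_0 − rank ∂_1 = 2 − 1 = 1, and the invariant factors of ∂_1 are all 1, so H_0 = Z.
  H_1: rank ker ∂_1 − rank ∂_2 = (1 − 1) − 0 = 0, and there is no ∂_2, so H_1 = 0.

(K is a triangulation of the 1-simplex.)

Hence the Betti numbers are b_0 = 1, b_1 = 0.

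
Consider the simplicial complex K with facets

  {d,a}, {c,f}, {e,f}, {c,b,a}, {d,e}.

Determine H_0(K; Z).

Order the vertices as a < b < c < d < e < f. Listing each simplex with vertices in this order, K has dimension 2 with simplices:

  0-simplices (6): a, b, c, d, e, f
  1-simplices (7): ab, ac, ad, bc, cf, de, ef
  2-simplices (1): abc

so the chain groups are C_0 ≅ Z^6, C_1 ≅ Z^7, C_2 ≅ Z^1.

∂_1: C_1 → C_0 maps an edge to its endpoints' difference, ∂[p,q] = q − p.
As a 6×7 matrix over Z this has rank 5, with invariant factors (1,1,1,1,1).

The boundary map ∂_2: C_2 → C_1 maps a triangle to the signed sum of its edges. For instance
  ∂abc = bc − ac + ab.
This gives a 7×1 integer matrix of rank 1; reducing to Smith normal form yields diagonal entries (1).

Now H_k = ker ∂_k / im ∂_{k+1}, so:

  H_0: rank C_0 − rank ∂_1 = 6 − 5 = 1, and the invariant factors of ∂_1 are all 1, so H_0 = Z.

H_0 = Z.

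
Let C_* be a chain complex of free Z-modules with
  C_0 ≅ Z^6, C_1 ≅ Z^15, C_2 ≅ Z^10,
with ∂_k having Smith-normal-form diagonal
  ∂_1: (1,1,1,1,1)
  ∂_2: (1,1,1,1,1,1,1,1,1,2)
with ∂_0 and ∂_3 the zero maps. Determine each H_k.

H_0 ≅ Z,  H_1 ≅ Z/2Z,  H_2 = 0.

H_0: b_0 = 6 − 0 − 5 = 1; torsion from ∂_1 factors > 1: none. So H_0 ≅ Z.
H_1: b_1 = 15 − 5 − 10 = 0; torsion from ∂_2 factors > 1: [2]. So H_1 ≅ Z/2Z.
H_2: b_2 = 10 − 10 − 0 = 0; torsion from ∂_3 factors > 1: none. So H_2 ≅ 0.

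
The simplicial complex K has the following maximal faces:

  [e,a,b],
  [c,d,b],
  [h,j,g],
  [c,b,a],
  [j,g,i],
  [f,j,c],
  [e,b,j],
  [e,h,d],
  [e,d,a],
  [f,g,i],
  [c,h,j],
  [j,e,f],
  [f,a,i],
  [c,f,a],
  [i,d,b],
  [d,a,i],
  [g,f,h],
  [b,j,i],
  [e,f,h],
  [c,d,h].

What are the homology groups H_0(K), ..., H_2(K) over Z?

We work with the vertex ordering a < b < c < d < e < f < g < h < i < j. The simplices of K, each written with vertices in increasing order, are:

  0-simplices (10): a, b, c, d, e, f, g, h, i, j
  1-simplices (30): ab, ac, ad, ae, af, ai, bc, bd, be, bi, bj, cd, cf, ch, cj, de, dh, di, ef, eh, ej, fg, fh, fi, fj, gh, gi, gj, hj, ij
  2-simplices (20): abc, abe, acf, ade, adi, afi, bcd, bdi, bej, bij, cdh, cfj, chj, deh, efh, efj, fgh, fgi, ghj, gij

giving chain groups C_0 ≅ Z^10, C_1 ≅ Z^30, C_2 ≅ Z^20.

Boundary ∂_1: C_1 → C_0 is given by ∂[p,q] = [q] − [p].
This gives a 10×30 integer matrix of rank 9; reducing to Smith normal form yields diagonal entries (1,1,1,1,1,1,1,1,1).

Boundary ∂_2: C_2 → C_1 sends each 2-simplex [p,q,r] to [q,r] − [p,r] + [p,q]. For instance
  ∂fgi = gi − fi + fg,
  ∂bcd = cd − bd + bc.
As a 30×20 matrix over Z this has rank 20, with invariant factors (1,1,1,1,1,1,1,1,1,1,1,1,1,1,1,1,1,1,1,2).

Now H_k = ker ∂_k / im ∂_{k+1}, so:

  H_0: rank C_0 − rank ∂_1 = 10 − 9 = 1, and the invariant factors of ∂_1 are all 1, so H_0 = Z.
  H_1: rank ker ∂_1 − rank ∂_2 = (30 − 9) − 20 = 1, and ∂_2 has invariant factor 2 > 1, so H_1 = Z ⊕ Z/2.
  H_2: rank ker ∂_2 − rank ∂_3 = (20 − 20) − 0 = 0, and there is no ∂_3, so H_2 = 0.

H_0 ≅ Z,  H_1 ≅ Z ⊕ Z/2,  H_2 = 0.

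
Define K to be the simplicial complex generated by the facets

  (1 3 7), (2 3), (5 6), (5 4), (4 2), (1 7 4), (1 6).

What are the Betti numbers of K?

We work with the vertex ordering 1 < 2 < 3 < 4 < 5 < 6 < 7. The simplices of K, each written with vertices in increasing order, are:

  0-simplices (7): [1], [2], [3], [4], [5], [6], [7]
  1-simplices (10): [1,3], [1,4], [1,6], [1,7], [2,3], [2,4], [3,7], [4,5], [4,7], [5,6]
  2-simplices (2): [1,3,7], [1,4,7]

so the chain groups are C_0 ≅ Z^7, C_1 ≅ Z^10, C_2 ≅ Z^2.

∂_1: C_1 → C_0 maps an edge to its endpoints' difference, ∂[p,q] = q − p. For instance
  ∂[3,7] = [7] − [3].
As a 7×10 matrix over Z this has rank 6, with invariant factors (1,1,1,1,1,1).

Boundary ∂_2: C_2 → C_1 maps a triangle to the signed sum of its edges. For instance
  ∂[1,3,7] = [3,7] − [1,7] + [1,3],
  ∂[1,4,7] = [4,7] − [1,7] + [1,4].
As a 10×2 matrix over Z this has rank 2, with invariant factors (1,1).

Now H_k = ker ∂_k / im ∂_{k+1}, so:

  H_0: rank C_0 − rank ∂_1 = 7 − 6 = 1, and the invariant factors of ∂_1 are all 1, so H_0 ≅ Z.
  H_1: rank ker ∂_1 − rank ∂_2 = (10 − 6) − 2 = 2, and the invariant factors of ∂_2 are all 1, so H_1 ≅ Z^2.
  H_2: rank ker ∂_2 − rank ∂_3 = (2 − 2) − 0 = 0, and there is no ∂_3, so H_2 ≅ 0.

As a check, the Euler characteristic is 7 − 10 + 2 = -1, which agrees with 1 − 2 + 0 = -1.

Hence the Betti numbers are b_0 = 1, b_1 = 2, b_2 = 0.

b_0 = 1, b_1 = 2, b_2 = 0.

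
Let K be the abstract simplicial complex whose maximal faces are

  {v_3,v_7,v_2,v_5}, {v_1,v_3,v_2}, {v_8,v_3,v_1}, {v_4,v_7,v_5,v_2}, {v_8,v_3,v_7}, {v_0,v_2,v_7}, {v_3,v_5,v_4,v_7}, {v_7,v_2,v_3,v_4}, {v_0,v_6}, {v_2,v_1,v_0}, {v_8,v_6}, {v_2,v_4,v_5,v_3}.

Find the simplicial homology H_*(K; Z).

Take the total order v_0 < v_1 < v_2 < v_3 < v_4 < v_5 < v_6 < v_7 < v_8 on the vertex set. Then K (dimension 3) consists of the simplices:

  0-simplices (9): [v_0], [v_1], [v_2], [v_3], [v_4], [v_5], [v_6], [v_7], [v_8]
  1-simplices (20): (20 of them)
  2-simplices (15): (15 of them)
  3-simplices (5): [v_2,v_3,v_4,v_5], [v_2,v_3,v_4,v_7], [v_2,v_3,v_5,v_7], [v_2,v_4,v_5,v_7], [v_3,v_4,v_5,v_7]

giving chain groups C_0 ≅ Z^9, C_1 ≅ Z^20, C_2 ≅ Z^15, C_3 ≅ Z^5.

∂_1: C_1 → C_0 maps an edge to its endpoints' difference, ∂[p,q] = q − p. For instance
  ∂[v_2,v_4] = [v_4] − [v_2].
The resulting 9×20 matrix has rank 8, and its Smith normal form has invariant factors (1,1,1,1,1,1,1,1).

Boundary ∂_2: C_2 → C_1 acts by ∂[p,q,r] = [q,r] − [p,r] + [p,q]. For instance
  ∂[v_1,v_2,v_3] = [v_2,v_3] − [v_1,v_3] + [v_1,v_2],
  ∂[v_2,v_5,v_7] = [v_5,v_7] − [v_2,v_7] + [v_2,v_5].
This gives a 20×15 integer matrix of rank 11; reducing to Smith normal form yields diagonal entries (1,1,1,1,1,1,1,1,1,1,1).

∂_3: C_3 → C_2 sends each 3-simplex σ to the alternating sum Σ_i (−1)^i (σ with its i-th vertex removed). For instance
  ∂[v_2,v_3,v_4,v_7] = [v_3,v_4,v_7] − [v_2,v_4,v_7] + [v_2,v_3,v_7] − [v_2,v_3,v_4],
  ∂[v_2,v_3,v_5,v_7] = [v_3,v_5,v_7] − [v_2,v_5,v_7] + [v_2,v_3,v_7] − [v_2,v_3,v_5].
The resulting 15×5 matrix has rank 4, and its Smith normal form has invariant factors (1,1,1,1).

Computing H_k = (kernel of ∂_k) / (image of ∂_{k+1}):

  H_0: rank C_0 − rank ∂_1 = 9 − 8 = 1, and the invariant factors of ∂_1 are all 1, so H_0 = Z.
  H_1: rank ker ∂_1 − rank ∂_2 = (20 − 8) − 11 = 1, and the invariant factors of ∂_2 are all 1, so H_1 = Z.
  H_2: rank ker ∂_2 − rank ∂_3 = (15 − 11) − 4 = 0, and the invariant factors of ∂_3 are all 1, so H_2 = 0.
  H_3: rank ker ∂_3 − rank ∂_4 = (5 − 4) − 0 = 1, and there is no ∂_4, so H_3 = Z.

H_0 ≅ Z,  H_1 ≅ Z,  H_2 = 0,  H_3 ≅ Z.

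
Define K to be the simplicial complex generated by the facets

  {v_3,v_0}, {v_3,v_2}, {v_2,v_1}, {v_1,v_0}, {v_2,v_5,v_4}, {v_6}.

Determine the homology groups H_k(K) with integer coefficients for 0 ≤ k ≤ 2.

Order the vertices as v_0 < v_1 < v_2 < v_3 < v_4 < v_5 < v_6. Listing each simplex with vertices in this order, K has dimension 2 with simplices:

  0-simplices (7): [v_0], [v_1], [v_2], [v_3], [v_4], [v_5], [v_6]
  1-simplices (7): [v_0,v_1], [v_0,v_3], [v_1,v_2], [v_2,v_3], [v_2,v_4], [v_2,v_5], [v_4,v_5]
  2-simplices (1): [v_2,v_4,v_5]

giving chain groups C_0 ≅ Z^7, C_1 ≅ Z^7, C_2 ≅ Z^1.

∂_1: C_1 → C_0 maps an edge to its endpoints' difference, ∂[p,q] = q − p. For instance
  ∂[v_2,v_3] = [v_3] − [v_2].
The resulting 7×7 matrix has rank 5, and its Smith normal form has invariant factors (1,1,1,1,1).

Boundary ∂_2: C_2 → C_1 maps a triangle to the signed sum of its edges. For instance
  ∂[v_2,v_4,v_5] = [v_4,v_5] − [v_2,v_5] + [v_2,v_4].
The resulting 7×1 matrix has rank 1, and its Smith normal form has invariant factors (1).

Reading off H_k = ker ∂_k / im ∂_{k+1}:

  H_0: rank C_0 − rank ∂_1 = 7 − 5 = 2, and the invariant factors of ∂_1 are all 1, so H_0 = Z^2.
  H_1: rank ker ∂_1 − rank ∂_2 = (7 − 5) − 1 = 1, and the invariant factors of ∂_2 are all 1, so H_1 = Z.
  H_2: rank ker ∂_2 − rank ∂_3 = (1 − 1) − 0 = 0, and there is no ∂_3, so H_2 = 0.

H_0 ≅ Z^2,  H_1 ≅ Z,  H_2 = 0.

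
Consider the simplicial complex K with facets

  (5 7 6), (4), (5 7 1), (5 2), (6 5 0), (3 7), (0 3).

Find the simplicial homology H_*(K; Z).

We work with the vertex ordering 0 < 1 < 2 < 3 < 4 < 5 < 6 < 7. The simplices of K, each written with vertices in increasing order, are:

  0-simplices (8): [0], [1], [2], [3], [4], [5], [6], [7]
  1-simplices (10): [0,3], [0,5], [0,6], [1,5], [1,7], [2,5], [3,7], [5,6], [5,7], [6,7]
  2-simplices (3): [0,5,6], [1,5,7], [5,6,7]

giving chain groups C_0 ≅ Z^8, C_1 ≅ Z^10, C_2 ≅ Z^3.

Boundary ∂_1: C_1 → C_0 sends each edge [p,q] (with p < q) to q − p.
The 8×10 boundary matrix has rank 6 and Smith normal form diag(1,1,1,1,1,1).

The boundary map ∂_2: C_2 → C_1 sends each 2-simplex [p,q,r] to [q,r] − [p,r] + [p,q]. For instance
  ∂[5,6,7] = [6,7] − [5,7] + [5,6],
  ∂[0,5,6] = [5,6] − [0,6] + [0,5].
This gives a 10×3 integer matrix of rank 3; reducing to Smith normal form yields diagonal entries (1,1,1).

From H_k ≅ ker(∂_k) / im(∂_{k+1}) we obtain:

  H_0: rank C_0 − rank ∂_1 = 8 − 6 = 2, and the invariant factors of ∂_1 are all 1, so H_0 ≅ Z^2.
  H_1: rank ker ∂_1 − rank ∂_2 = (10 − 6) − 3 = 1, and the invariant factors of ∂_2 are all 1, so H_1 ≅ Z.
  H_2: rank ker ∂_2 − rank ∂_3 = (3 − 3) − 0 = 0, and there is no ∂_3, so H_2 ≅ 0.

As a check, the Euler characteristic is 8 − 10 + 3 = 1, which agrees with 2 − 1 + 0 = 1.

H_0 = Z^2,  H_1 = Z,  H_2 = 0.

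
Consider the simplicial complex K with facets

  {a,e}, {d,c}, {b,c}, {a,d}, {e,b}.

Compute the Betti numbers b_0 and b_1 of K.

b_0 = 1, b_1 = 1.

We work with the vertex ordering a < b < c < d < e. The simplices of K, each written with vertices in increasing order, are:

  0-simplices (5): a, b, c, d, e
  1-simplices (5): ad, ae, bc, be, cd

Hence C_0 ≅ Z^5, C_1 ≅ Z^5.

Boundary ∂_1: C_1 → C_0 sends each edge [p,q] (with p < q) to q − p.
The resulting 5×5 matrix has rank 4, and its Smith normal form has invariant factors (1,1,1,1).

Computing H_k = (kernel of ∂_k) / (image of ∂_{k+1}):

  H_0: rank C_0 − rank ∂_1 = 5 − 4 = 1, and the invariant factors of ∂_1 are all 1, so H_0 ≅ Z.
  H_1: rank ker ∂_1 − rank ∂_2 = (5 − 4) − 0 = 1, and there is no ∂_2, so H_1 ≅ Z.

Hence the Betti numbers are b_0 = 1, b_1 = 1.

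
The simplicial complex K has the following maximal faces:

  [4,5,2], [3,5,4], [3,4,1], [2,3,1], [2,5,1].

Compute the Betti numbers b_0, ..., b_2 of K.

b_0 = 1, b_1 = 1, b_2 = 0.

Take the total order 1 < 2 < 3 < 4 < 5 on the vertex set. Then K (dimension 2) consists of the simplices:

  0-simplices (5): [1], [2], [3], [4], [5]
  1-simplices (10): [1,2], [1,3], [1,4], [1,5], [2,3], [2,4], [2,5], [3,4], [3,5], [4,5]
  2-simplices (5): [1,2,3], [1,2,5], [1,3,4], [2,4,5], [3,4,5]

so the chain groups are C_0 ≅ Z^5, C_1 ≅ Z^10, C_2 ≅ Z^5.

The boundary map ∂_1: C_1 → C_0 is given by ∂[p,q] = [q] − [p]. For instance
  ∂[3,5] = [5] − [3].
This gives a 5×10 integer matrix of rank 4; reducing to Smith normal form yields diagonal entries (1,1,1,1).

∂_2: C_2 → C_1 sends each 2-simplex [p,q,r] to [q,r] − [p,r] + [p,q]. For instance
  ∂[1,2,3] = [2,3] − [1,3] + [1,2],
  ∂[3,4,5] = [4,5] − [3,5] + [3,4].
The 10×5 boundary matrix has rank 5 and Smith normal form diag(1,1,1,1,1).

From H_k ≅ ker(∂_k) / im(∂_{k+1}) we obtain:

  H_0: rank C_0 − rank ∂_1 = 5 − 4 = 1, and the invariant factors of ∂_1 are all 1, so H_0 = Z.
  H_1: rank ker ∂_1 − rank ∂_2 = (10 − 4) − 5 = 1, and the invariant factors of ∂_2 are all 1, so H_1 = Z.
  H_2: rank ker ∂_2 − rank ∂_3 = (5 − 5) − 0 = 0, and there is no ∂_3, so H_2 = 0.

As a check, the Euler characteristic is 5 − 10 + 5 = 0, which agrees with 1 − 1 + 0 = 0.
(K is a triangulation of the Möbius band.)

Hence the Betti numbers are b_0 = 1, b_1 = 1, b_2 = 0.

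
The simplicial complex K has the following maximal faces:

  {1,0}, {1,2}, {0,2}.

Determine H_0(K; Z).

Order the vertices as 0 < 1 < 2. Listing each simplex with vertices in this order, K has dimension 1 with simplices:

  0-simplices (3): [0], [1], [2]
  1-simplices (3): [0,1], [0,2], [1,2]

Hence C_0 ≅ Z^3, C_1 ≅ Z^3.

The boundary map ∂_1: C_1 → C_0 is given by ∂[p,q] = [q] − [p]. For instance
  ∂[0,1] = [1] − [0].
The resulting 3×3 matrix has rank 2, and its Smith normal form has invariant factors (1,1).

Reading off H_k = ker ∂_k / im ∂_{k+1}:

  H_0: rank C_0 − rank ∂_1 = 3 − 2 = 1, and the invariant factors of ∂_1 are all 1, so H_0 = Z.

H_0 ≅ Z.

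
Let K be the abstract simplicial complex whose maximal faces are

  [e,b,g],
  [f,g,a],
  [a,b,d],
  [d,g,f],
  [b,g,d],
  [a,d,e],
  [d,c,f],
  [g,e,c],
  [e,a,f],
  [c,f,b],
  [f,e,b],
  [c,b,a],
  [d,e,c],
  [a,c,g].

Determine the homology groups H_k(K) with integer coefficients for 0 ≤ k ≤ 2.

Fix the vertex order a < b < c < d < e < f < g and write every simplex with vertices in increasing order. Then dim K = 2 and the simplices of K are:

  0-simplices (7): a, b, c, d, e, f, g
  1-simplices (21): ab, ac, ad, ae, af, ag, bc, bd, be, bf, bg, cd, ce, cf, cg, de, df, dg, ef, eg, fg
  2-simplices (14): abc, abd, acg, ade, aef, afg, bcf, bdg, bef, beg, cde, cdf, ceg, dfg

giving chain groups C_0 ≅ Z^7, C_1 ≅ Z^21, C_2 ≅ Z^14.

Boundary ∂_1: C_1 → C_0 maps an edge to its endpoints' difference, ∂[p,q] = q − p.
The resulting 7×21 matrix has rank 6, and its Smith normal form has invariant factors (1,1,1,1,1,1).

∂_2: C_2 → C_1 acts by ∂[p,q,r] = [q,r] − [p,r] + [p,q]. For instance
  ∂abc = bc − ac + ab,
  ∂ade = de − ae + ad.
The resulting 21×14 matrix has rank 13, and its Smith normal form has invariant factors (1,1,1,1,1,1,1,1,1,1,1,1,1).

Computing H_k = (kernel of ∂_k) / (image of ∂_{k+1}):

  H_0: rank C_0 − rank ∂_1 = 7 − 6 = 1, and the invariant factors of ∂_1 are all 1, so H_0 = Z.
  H_1: rank ker ∂_1 − rank ∂_2 = (21 − 6) − 13 = 2, and the invariant factors of ∂_2 are all 1, so H_1 = Z^2.
  H_2: rank ker ∂_2 − rank ∂_3 = (14 − 13) − 0 = 1, and there is no ∂_3, so H_2 = Z.

As a check, the Euler characteristic is 7 − 21 + 14 = 0, which agrees with 1 − 2 + 1 = 0.

H_0 ≅ Z,  H_1 ≅ Z^2,  H_2 ≅ Z.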